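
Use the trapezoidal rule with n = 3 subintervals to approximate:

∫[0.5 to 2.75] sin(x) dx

f(x) = sin(x)
a = 0.5, b = 2.75, n = 3
h = (b - a)/n = 0.750000

Trapezoidal rule: (h/2)[f(x₀) + 2f(x₁) + 2f(x₂) + ... + f(xₙ)]

x_0 = 0.5000, f(x_0) = 0.479426, coefficient = 1
x_1 = 1.2500, f(x_1) = 0.948985, coefficient = 2
x_2 = 2.0000, f(x_2) = 0.909297, coefficient = 2
x_3 = 2.7500, f(x_3) = 0.381661, coefficient = 1

I ≈ (0.750000/2) × 4.577651 = 1.716619
Exact value: 1.801885
Error: 0.085266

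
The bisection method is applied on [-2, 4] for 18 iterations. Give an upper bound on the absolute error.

Bisection error bound: |error| ≤ (b-a)/2^n
|error| ≤ (4 - (-2))/2^18 = 6/2^18
|error| ≤ 0.0000228882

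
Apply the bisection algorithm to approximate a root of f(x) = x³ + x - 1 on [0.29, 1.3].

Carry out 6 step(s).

f(x) = x³ + x - 1
Initial interval: [0.29, 1.3]

Iteration 1:
  c_1 = (0.290000 + 1.300000)/2 = 0.795000
  f(c_1) = f(0.795000) = 0.297460
  f(a) × f(c) < 0, new interval: [0.290000, 0.795000]
Iteration 2:
  c_2 = (0.290000 + 0.795000)/2 = 0.542500
  f(c_2) = f(0.542500) = -0.297839
  f(a) × f(c) ≥ 0, new interval: [0.542500, 0.795000]
Iteration 3:
  c_3 = (0.542500 + 0.795000)/2 = 0.668750
  f(c_3) = f(0.668750) = -0.032167
  f(a) × f(c) ≥ 0, new interval: [0.668750, 0.795000]
Iteration 4:
  c_4 = (0.668750 + 0.795000)/2 = 0.731875
  f(c_4) = f(0.731875) = 0.123897
  f(a) × f(c) < 0, new interval: [0.668750, 0.731875]
Iteration 5:
  c_5 = (0.668750 + 0.731875)/2 = 0.700313
  f(c_5) = f(0.700313) = 0.043772
  f(a) × f(c) < 0, new interval: [0.668750, 0.700313]
Iteration 6:
  c_6 = (0.668750 + 0.700313)/2 = 0.684531
  f(c_6) = f(0.684531) = 0.005291
  f(a) × f(c) < 0, new interval: [0.668750, 0.684531]

After 6 iteration(s), the approximation is c_6 = 0.684531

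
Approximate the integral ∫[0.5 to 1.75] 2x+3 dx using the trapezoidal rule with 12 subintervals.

f(x) = 2x+3
a = 0.5, b = 1.75, n = 12
h = (b - a)/n = 0.104167

Trapezoidal rule: (h/2)[f(x₀) + 2f(x₁) + 2f(x₂) + ... + f(xₙ)]

x_0 = 0.5000, f(x_0) = 4.000000, coefficient = 1
x_1 = 0.6042, f(x_1) = 4.208333, coefficient = 2
x_2 = 0.7083, f(x_2) = 4.416667, coefficient = 2
x_3 = 0.8125, f(x_3) = 4.625000, coefficient = 2
x_4 = 0.9167, f(x_4) = 4.833333, coefficient = 2
x_5 = 1.0208, f(x_5) = 5.041667, coefficient = 2
x_6 = 1.1250, f(x_6) = 5.250000, coefficient = 2
x_7 = 1.2292, f(x_7) = 5.458333, coefficient = 2
x_8 = 1.3333, f(x_8) = 5.666667, coefficient = 2
x_9 = 1.4375, f(x_9) = 5.875000, coefficient = 2
x_10 = 1.5417, f(x_10) = 6.083333, coefficient = 2
x_11 = 1.6458, f(x_11) = 6.291667, coefficient = 2
x_12 = 1.7500, f(x_12) = 6.500000, coefficient = 1

I ≈ (0.104167/2) × 126.000000 = 6.562500
Exact value: 6.562500
Error: 0.000000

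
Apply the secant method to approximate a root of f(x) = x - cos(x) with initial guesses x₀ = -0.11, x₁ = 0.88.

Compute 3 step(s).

f(x) = x - cos(x)
x₀ = -0.11, x₁ = 0.88

Secant formula: x_{n+1} = x_n - f(x_n)(x_n - x_{n-1})/(f(x_n) - f(x_{n-1}))

Iteration 1:
  f(-0.110000) = -1.103956
  f(0.880000) = 0.242849
  x_2 = 0.880000 - 0.242849×(0.880000 - (-0.110000))/(0.242849 - (-1.103956))
       = 0.701488
Iteration 2:
  f(0.880000) = 0.242849
  f(0.701488) = -0.062394
  x_3 = 0.701488 - (-0.062394)×(0.701488 - 0.880000)/(-0.062394 - 0.242849)
       = 0.737978
Iteration 3:
  f(0.701488) = -0.062394
  f(0.737978) = -0.001853
  x_4 = 0.737978 - (-0.001853)×(0.737978 - 0.701488)/(-0.001853 - (-0.062394))
       = 0.739095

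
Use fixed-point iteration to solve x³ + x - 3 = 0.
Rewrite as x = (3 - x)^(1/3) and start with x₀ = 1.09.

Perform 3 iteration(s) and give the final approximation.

Equation: x³ + x - 3 = 0
Fixed-point form: x = (3 - x)^(1/3)
x₀ = 1.09

x_1 = g(1.090000) = 1.240731
x_2 = g(1.240731) = 1.207195
x_3 = g(1.207195) = 1.214817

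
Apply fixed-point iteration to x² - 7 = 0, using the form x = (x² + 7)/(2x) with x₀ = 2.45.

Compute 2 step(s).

Equation: x² - 7 = 0
Fixed-point form: x = (x² + 7)/(2x)
x₀ = 2.45

x_1 = g(2.450000) = 2.653571
x_2 = g(2.653571) = 2.645763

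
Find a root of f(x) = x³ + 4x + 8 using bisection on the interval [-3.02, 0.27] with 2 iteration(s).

f(x) = x³ + 4x + 8
Initial interval: [-3.02, 0.27]

Iteration 1:
  c_1 = (-3.020000 + 0.270000)/2 = -1.375000
  f(c_1) = f(-1.375000) = -0.099609
  f(a) × f(c) ≥ 0, new interval: [-1.375000, 0.270000]
Iteration 2:
  c_2 = (-1.375000 + 0.270000)/2 = -0.552500
  f(c_2) = f(-0.552500) = 5.621346
  f(a) × f(c) < 0, new interval: [-1.375000, -0.552500]

After 2 iteration(s), the approximation is c_2 = -0.552500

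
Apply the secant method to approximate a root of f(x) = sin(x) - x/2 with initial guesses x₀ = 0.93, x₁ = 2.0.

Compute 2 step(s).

f(x) = sin(x) - x/2
x₀ = 0.93, x₁ = 2.0

Secant formula: x_{n+1} = x_n - f(x_n)(x_n - x_{n-1})/(f(x_n) - f(x_{n-1}))

Iteration 1:
  f(0.930000) = 0.336620
  f(2.000000) = -0.090703
  x_2 = 2.000000 - (-0.090703)×(2.000000 - 0.930000)/(-0.090703 - 0.336620)
       = 1.772884
Iteration 2:
  f(2.000000) = -0.090703
  f(1.772884) = 0.093208
  x_3 = 1.772884 - 0.093208×(1.772884 - 2.000000)/(0.093208 - (-0.090703))
       = 1.887989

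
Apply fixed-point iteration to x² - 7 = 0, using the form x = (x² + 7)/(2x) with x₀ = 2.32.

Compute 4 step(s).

Equation: x² - 7 = 0
Fixed-point form: x = (x² + 7)/(2x)
x₀ = 2.32

x_1 = g(2.320000) = 2.668621
x_2 = g(2.668621) = 2.645849
x_3 = g(2.645849) = 2.645751
x_4 = g(2.645751) = 2.645751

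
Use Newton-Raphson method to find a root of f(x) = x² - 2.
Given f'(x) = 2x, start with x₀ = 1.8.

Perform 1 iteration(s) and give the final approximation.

f(x) = x² - 2
f'(x) = 2x
x₀ = 1.8

Newton-Raphson formula: x_{n+1} = x_n - f(x_n)/f'(x_n)

Iteration 1:
  f(1.800000) = 1.240000
  f'(1.800000) = 3.600000
  x_1 = 1.800000 - 1.240000/3.600000 = 1.455556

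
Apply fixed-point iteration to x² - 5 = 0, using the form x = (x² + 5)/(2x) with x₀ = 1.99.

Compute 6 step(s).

Equation: x² - 5 = 0
Fixed-point form: x = (x² + 5)/(2x)
x₀ = 1.99

x_1 = g(1.990000) = 2.251281
x_2 = g(2.251281) = 2.236119
x_3 = g(2.236119) = 2.236068
x_4 = g(2.236068) = 2.236068
x_5 = g(2.236068) = 2.236068
x_6 = g(2.236068) = 2.236068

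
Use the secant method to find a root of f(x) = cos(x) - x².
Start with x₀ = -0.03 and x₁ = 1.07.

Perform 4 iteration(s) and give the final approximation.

f(x) = cos(x) - x²
x₀ = -0.03, x₁ = 1.07

Secant formula: x_{n+1} = x_n - f(x_n)(x_n - x_{n-1})/(f(x_n) - f(x_{n-1}))

Iteration 1:
  f(-0.030000) = 0.998650
  f(1.070000) = -0.664776
  x_2 = 1.070000 - (-0.664776)×(1.070000 - (-0.030000))/(-0.664776 - 0.998650)
       = 0.630393
Iteration 2:
  f(1.070000) = -0.664776
  f(0.630393) = 0.410400
  x_3 = 0.630393 - 0.410400×(0.630393 - 1.070000)/(0.410400 - (-0.664776))
       = 0.798193
Iteration 3:
  f(0.630393) = 0.410400
  f(0.798193) = 0.060889
  x_4 = 0.798193 - 0.060889×(0.798193 - 0.630393)/(0.060889 - 0.410400)
       = 0.827426
Iteration 4:
  f(0.798193) = 0.060889
  f(0.827426) = -0.007861
  x_5 = 0.827426 - (-0.007861)×(0.827426 - 0.798193)/(-0.007861 - 0.060889)
       = 0.824084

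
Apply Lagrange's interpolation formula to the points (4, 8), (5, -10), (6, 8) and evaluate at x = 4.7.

Lagrange interpolation formula:
P(x) = Σ yᵢ × Lᵢ(x)
where Lᵢ(x) = Π_{j≠i} (x - xⱼ)/(xᵢ - xⱼ)

L_0(4.7) = (4.7 - 5)/(4 - 5) × (4.7 - 6)/(4 - 6) = 0.195000
L_1(4.7) = (4.7 - 4)/(5 - 4) × (4.7 - 6)/(5 - 6) = 0.910000
L_2(4.7) = (4.7 - 4)/(6 - 4) × (4.7 - 5)/(6 - 5) = -0.105000

P(4.7) = 8×L_0(4.7) + (-10)×L_1(4.7) + 8×L_2(4.7)
P(4.7) = -8.380000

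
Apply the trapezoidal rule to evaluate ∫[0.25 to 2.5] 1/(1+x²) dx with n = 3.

f(x) = 1/(1+x²)
a = 0.25, b = 2.5, n = 3
h = (b - a)/n = 0.750000

Trapezoidal rule: (h/2)[f(x₀) + 2f(x₁) + 2f(x₂) + ... + f(xₙ)]

x_0 = 0.2500, f(x_0) = 0.941176, coefficient = 1
x_1 = 1.0000, f(x_1) = 0.500000, coefficient = 2
x_2 = 1.7500, f(x_2) = 0.246154, coefficient = 2
x_3 = 2.5000, f(x_3) = 0.137931, coefficient = 1

I ≈ (0.750000/2) × 2.571415 = 0.964281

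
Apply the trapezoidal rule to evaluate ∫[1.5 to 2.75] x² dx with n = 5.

f(x) = x²
a = 1.5, b = 2.75, n = 5
h = (b - a)/n = 0.250000

Trapezoidal rule: (h/2)[f(x₀) + 2f(x₁) + 2f(x₂) + ... + f(xₙ)]

x_0 = 1.5000, f(x_0) = 2.250000, coefficient = 1
x_1 = 1.7500, f(x_1) = 3.062500, coefficient = 2
x_2 = 2.0000, f(x_2) = 4.000000, coefficient = 2
x_3 = 2.2500, f(x_3) = 5.062500, coefficient = 2
x_4 = 2.5000, f(x_4) = 6.250000, coefficient = 2
x_5 = 2.7500, f(x_5) = 7.562500, coefficient = 1

I ≈ (0.250000/2) × 46.562500 = 5.820312
Exact value: 5.807292
Error: 0.013021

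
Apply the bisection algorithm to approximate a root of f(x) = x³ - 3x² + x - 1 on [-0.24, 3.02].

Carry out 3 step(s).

f(x) = x³ - 3x² + x - 1
Initial interval: [-0.24, 3.02]

Iteration 1:
  c_1 = (-0.240000 + 3.020000)/2 = 1.390000
  f(c_1) = f(1.390000) = -2.720681
  f(a) × f(c) ≥ 0, new interval: [1.390000, 3.020000]
Iteration 2:
  c_2 = (1.390000 + 3.020000)/2 = 2.205000
  f(c_2) = f(2.205000) = -2.660310
  f(a) × f(c) ≥ 0, new interval: [2.205000, 3.020000]
Iteration 3:
  c_3 = (2.205000 + 3.020000)/2 = 2.612500
  f(c_3) = f(2.612500) = -1.032248
  f(a) × f(c) ≥ 0, new interval: [2.612500, 3.020000]

After 3 iteration(s), the approximation is c_3 = 2.612500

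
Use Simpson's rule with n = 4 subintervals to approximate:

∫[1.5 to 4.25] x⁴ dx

f(x) = x⁴
a = 1.5, b = 4.25, n = 4
h = (b - a)/n = 0.687500

Simpson's rule: (h/3)[f(x₀) + 4f(x₁) + 2f(x₂) + ... + f(xₙ)]

x_0 = 1.5000, f(x_0) = 5.062500, coefficient = 1
x_1 = 2.1875, f(x_1) = 22.897720, coefficient = 4
x_2 = 2.8750, f(x_2) = 68.320557, coefficient = 2
x_3 = 3.5625, f(x_3) = 161.071793, coefficient = 4
x_4 = 4.2500, f(x_4) = 326.253906, coefficient = 1

I ≈ (0.687500/3) × 1203.835571 = 275.878985
Exact value: 275.797070
Error: 0.081915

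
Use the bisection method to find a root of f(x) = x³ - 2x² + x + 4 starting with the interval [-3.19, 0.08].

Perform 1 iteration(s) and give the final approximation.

f(x) = x³ - 2x² + x + 4
Initial interval: [-3.19, 0.08]

Iteration 1:
  c_1 = (-3.190000 + 0.080000)/2 = -1.555000
  f(c_1) = f(-1.555000) = -6.151079
  f(a) × f(c) ≥ 0, new interval: [-1.555000, 0.080000]

After 1 iteration(s), the approximation is c_1 = -1.555000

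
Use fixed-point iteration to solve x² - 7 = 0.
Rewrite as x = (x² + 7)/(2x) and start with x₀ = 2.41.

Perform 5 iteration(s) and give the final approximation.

Equation: x² - 7 = 0
Fixed-point form: x = (x² + 7)/(2x)
x₀ = 2.41

x_1 = g(2.410000) = 2.657282
x_2 = g(2.657282) = 2.645776
x_3 = g(2.645776) = 2.645751
x_4 = g(2.645751) = 2.645751
x_5 = g(2.645751) = 2.645751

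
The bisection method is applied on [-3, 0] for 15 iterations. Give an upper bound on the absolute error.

Bisection error bound: |error| ≤ (b-a)/2^n
|error| ≤ (0 - (-3))/2^15 = 3/2^15
|error| ≤ 0.0000915527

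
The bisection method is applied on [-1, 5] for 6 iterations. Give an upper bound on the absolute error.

Bisection error bound: |error| ≤ (b-a)/2^n
|error| ≤ (5 - (-1))/2^6 = 6/2^6
|error| ≤ 0.0937500000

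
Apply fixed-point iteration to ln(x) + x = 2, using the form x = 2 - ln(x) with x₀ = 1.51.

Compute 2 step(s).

Equation: ln(x) + x = 2
Fixed-point form: x = 2 - ln(x)
x₀ = 1.51

x_1 = g(1.510000) = 1.587890
x_2 = g(1.587890) = 1.537594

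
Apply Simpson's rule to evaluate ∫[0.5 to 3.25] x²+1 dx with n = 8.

f(x) = x²+1
a = 0.5, b = 3.25, n = 8
h = (b - a)/n = 0.343750

Simpson's rule: (h/3)[f(x₀) + 4f(x₁) + 2f(x₂) + ... + f(xₙ)]

x_0 = 0.5000, f(x_0) = 1.250000, coefficient = 1
x_1 = 0.8438, f(x_1) = 1.711914, coefficient = 4
x_2 = 1.1875, f(x_2) = 2.410156, coefficient = 2
x_3 = 1.5312, f(x_3) = 3.344727, coefficient = 4
x_4 = 1.8750, f(x_4) = 4.515625, coefficient = 2
x_5 = 2.2188, f(x_5) = 5.922852, coefficient = 4
x_6 = 2.5625, f(x_6) = 7.566406, coefficient = 2
x_7 = 2.9062, f(x_7) = 9.446289, coefficient = 4
x_8 = 3.2500, f(x_8) = 11.562500, coefficient = 1

I ≈ (0.343750/3) × 123.500000 = 14.151042
Exact value: 14.151042
Error: 0.000000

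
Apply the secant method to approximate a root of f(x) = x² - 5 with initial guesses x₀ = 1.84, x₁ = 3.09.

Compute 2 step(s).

f(x) = x² - 5
x₀ = 1.84, x₁ = 3.09

Secant formula: x_{n+1} = x_n - f(x_n)(x_n - x_{n-1})/(f(x_n) - f(x_{n-1}))

Iteration 1:
  f(1.840000) = -1.614400
  f(3.090000) = 4.548100
  x_2 = 3.090000 - 4.548100×(3.090000 - 1.840000)/(4.548100 - (-1.614400))
       = 2.167465
Iteration 2:
  f(3.090000) = 4.548100
  f(2.167465) = -0.302098
  x_3 = 2.167465 - (-0.302098)×(2.167465 - 3.090000)/(-0.302098 - 4.548100)
       = 2.224925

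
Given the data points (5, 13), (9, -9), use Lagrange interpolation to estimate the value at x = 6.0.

Lagrange interpolation formula:
P(x) = Σ yᵢ × Lᵢ(x)
where Lᵢ(x) = Π_{j≠i} (x - xⱼ)/(xᵢ - xⱼ)

L_0(6.0) = (6.0 - 9)/(5 - 9) = 0.750000
L_1(6.0) = (6.0 - 5)/(9 - 5) = 0.250000

P(6.0) = 13×L_0(6.0) + (-9)×L_1(6.0)
P(6.0) = 7.500000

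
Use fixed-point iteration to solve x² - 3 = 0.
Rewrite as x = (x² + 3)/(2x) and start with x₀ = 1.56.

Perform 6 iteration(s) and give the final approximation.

Equation: x² - 3 = 0
Fixed-point form: x = (x² + 3)/(2x)
x₀ = 1.56

x_1 = g(1.560000) = 1.741538
x_2 = g(1.741538) = 1.732077
x_3 = g(1.732077) = 1.732051
x_4 = g(1.732051) = 1.732051
x_5 = g(1.732051) = 1.732051
x_6 = g(1.732051) = 1.732051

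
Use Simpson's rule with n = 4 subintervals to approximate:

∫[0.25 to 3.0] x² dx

f(x) = x²
a = 0.25, b = 3.0, n = 4
h = (b - a)/n = 0.687500

Simpson's rule: (h/3)[f(x₀) + 4f(x₁) + 2f(x₂) + ... + f(xₙ)]

x_0 = 0.2500, f(x_0) = 0.062500, coefficient = 1
x_1 = 0.9375, f(x_1) = 0.878906, coefficient = 4
x_2 = 1.6250, f(x_2) = 2.640625, coefficient = 2
x_3 = 2.3125, f(x_3) = 5.347656, coefficient = 4
x_4 = 3.0000, f(x_4) = 9.000000, coefficient = 1

I ≈ (0.687500/3) × 39.250000 = 8.994792
Exact value: 8.994792
Error: 0.000000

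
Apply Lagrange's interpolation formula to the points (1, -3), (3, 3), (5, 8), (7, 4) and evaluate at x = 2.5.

Lagrange interpolation formula:
P(x) = Σ yᵢ × Lᵢ(x)
where Lᵢ(x) = Π_{j≠i} (x - xⱼ)/(xᵢ - xⱼ)

L_0(2.5) = (2.5 - 3)/(1 - 3) × (2.5 - 5)/(1 - 5) × (2.5 - 7)/(1 - 7) = 0.117188
L_1(2.5) = (2.5 - 1)/(3 - 1) × (2.5 - 5)/(3 - 5) × (2.5 - 7)/(3 - 7) = 1.054688
L_2(2.5) = (2.5 - 1)/(5 - 1) × (2.5 - 3)/(5 - 3) × (2.5 - 7)/(5 - 7) = -0.210938
L_3(2.5) = (2.5 - 1)/(7 - 1) × (2.5 - 3)/(7 - 3) × (2.5 - 5)/(7 - 5) = 0.039062

P(2.5) = (-3)×L_0(2.5) + 3×L_1(2.5) + 8×L_2(2.5) + 4×L_3(2.5)
P(2.5) = 1.281250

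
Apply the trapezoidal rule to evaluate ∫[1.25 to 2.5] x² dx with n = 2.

f(x) = x²
a = 1.25, b = 2.5, n = 2
h = (b - a)/n = 0.625000

Trapezoidal rule: (h/2)[f(x₀) + 2f(x₁) + 2f(x₂) + ... + f(xₙ)]

x_0 = 1.2500, f(x_0) = 1.562500, coefficient = 1
x_1 = 1.8750, f(x_1) = 3.515625, coefficient = 2
x_2 = 2.5000, f(x_2) = 6.250000, coefficient = 1

I ≈ (0.625000/2) × 14.843750 = 4.638672
Exact value: 4.557292
Error: 0.081380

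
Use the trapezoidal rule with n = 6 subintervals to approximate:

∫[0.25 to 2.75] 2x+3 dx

f(x) = 2x+3
a = 0.25, b = 2.75, n = 6
h = (b - a)/n = 0.416667

Trapezoidal rule: (h/2)[f(x₀) + 2f(x₁) + 2f(x₂) + ... + f(xₙ)]

x_0 = 0.2500, f(x_0) = 3.500000, coefficient = 1
x_1 = 0.6667, f(x_1) = 4.333333, coefficient = 2
x_2 = 1.0833, f(x_2) = 5.166667, coefficient = 2
x_3 = 1.5000, f(x_3) = 6.000000, coefficient = 2
x_4 = 1.9167, f(x_4) = 6.833333, coefficient = 2
x_5 = 2.3333, f(x_5) = 7.666667, coefficient = 2
x_6 = 2.7500, f(x_6) = 8.500000, coefficient = 1

I ≈ (0.416667/2) × 72.000000 = 15.000000
Exact value: 15.000000
Error: 0.000000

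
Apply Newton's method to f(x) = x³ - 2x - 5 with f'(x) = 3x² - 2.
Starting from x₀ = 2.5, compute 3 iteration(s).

f(x) = x³ - 2x - 5
f'(x) = 3x² - 2
x₀ = 2.5

Newton-Raphson formula: x_{n+1} = x_n - f(x_n)/f'(x_n)

Iteration 1:
  f(2.500000) = 5.625000
  f'(2.500000) = 16.750000
  x_1 = 2.500000 - 5.625000/16.750000 = 2.164179
Iteration 2:
  f(2.164179) = 0.807945
  f'(2.164179) = 12.051014
  x_2 = 2.164179 - 0.807945/12.051014 = 2.097135
Iteration 3:
  f(2.097135) = 0.028882
  f'(2.097135) = 11.193930
  x_3 = 2.097135 - 0.028882/11.193930 = 2.094555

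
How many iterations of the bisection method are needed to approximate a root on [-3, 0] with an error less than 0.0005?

We need (b-a)/2^n ≤ 0.0005
(0 - (-3))/2^n ≤ 0.0005
3/2^n ≤ 0.0005
2^n ≥ 6000
n ≥ log₂(6000) = 12.55
n ≥ 13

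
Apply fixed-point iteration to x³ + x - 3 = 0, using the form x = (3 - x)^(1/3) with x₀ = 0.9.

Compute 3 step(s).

Equation: x³ + x - 3 = 0
Fixed-point form: x = (3 - x)^(1/3)
x₀ = 0.9

x_1 = g(0.900000) = 1.280579
x_2 = g(1.280579) = 1.198011
x_3 = g(1.198011) = 1.216888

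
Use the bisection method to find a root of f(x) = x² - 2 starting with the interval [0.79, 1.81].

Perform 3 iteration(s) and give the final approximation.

f(x) = x² - 2
Initial interval: [0.79, 1.81]

Iteration 1:
  c_1 = (0.790000 + 1.810000)/2 = 1.300000
  f(c_1) = f(1.300000) = -0.310000
  f(a) × f(c) ≥ 0, new interval: [1.300000, 1.810000]
Iteration 2:
  c_2 = (1.300000 + 1.810000)/2 = 1.555000
  f(c_2) = f(1.555000) = 0.418025
  f(a) × f(c) < 0, new interval: [1.300000, 1.555000]
Iteration 3:
  c_3 = (1.300000 + 1.555000)/2 = 1.427500
  f(c_3) = f(1.427500) = 0.037756
  f(a) × f(c) < 0, new interval: [1.300000, 1.427500]

After 3 iteration(s), the approximation is c_3 = 1.427500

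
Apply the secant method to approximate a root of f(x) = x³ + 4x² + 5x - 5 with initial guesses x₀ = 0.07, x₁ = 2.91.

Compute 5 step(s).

f(x) = x³ + 4x² + 5x - 5
x₀ = 0.07, x₁ = 2.91

Secant formula: x_{n+1} = x_n - f(x_n)(x_n - x_{n-1})/(f(x_n) - f(x_{n-1}))

Iteration 1:
  f(0.070000) = -4.630057
  f(2.910000) = 68.064571
  x_2 = 2.910000 - 68.064571×(2.910000 - 0.070000)/(68.064571 - (-4.630057))
       = 0.250885
Iteration 2:
  f(2.910000) = 68.064571
  f(0.250885) = -3.478011
  x_3 = 0.250885 - (-3.478011)×(0.250885 - 2.910000)/(-3.478011 - 68.064571)
       = 0.380157
Iteration 3:
  f(0.250885) = -3.478011
  f(0.380157) = -2.466201
  x_4 = 0.380157 - (-2.466201)×(0.380157 - 0.250885)/(-2.466201 - (-3.478011))
       = 0.695245
Iteration 4:
  f(0.380157) = -2.466201
  f(0.695245) = 0.745749
  x_5 = 0.695245 - 0.745749×(0.695245 - 0.380157)/(0.745749 - (-2.466201))
       = 0.622088
Iteration 5:
  f(0.695245) = 0.745749
  f(0.622088) = -0.100840
  x_6 = 0.622088 - (-0.100840)×(0.622088 - 0.695245)/(-0.100840 - 0.745749)
       = 0.630802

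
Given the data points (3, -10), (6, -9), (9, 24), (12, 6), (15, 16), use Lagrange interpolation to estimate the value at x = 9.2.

Lagrange interpolation formula:
P(x) = Σ yᵢ × Lᵢ(x)
where Lᵢ(x) = Π_{j≠i} (x - xⱼ)/(xᵢ - xⱼ)

L_0(9.2) = (9.2 - 6)/(3 - 6) × (9.2 - 9)/(3 - 9) × (9.2 - 12)/(3 - 12) × (9.2 - 15)/(3 - 15) = 0.005347
L_1(9.2) = (9.2 - 3)/(6 - 3) × (9.2 - 9)/(6 - 9) × (9.2 - 12)/(6 - 12) × (9.2 - 15)/(6 - 15) = -0.041435
L_2(9.2) = (9.2 - 3)/(9 - 3) × (9.2 - 6)/(9 - 6) × (9.2 - 12)/(9 - 12) × (9.2 - 15)/(9 - 15) = 0.994449
L_3(9.2) = (9.2 - 3)/(12 - 3) × (9.2 - 6)/(12 - 6) × (9.2 - 9)/(12 - 9) × (9.2 - 15)/(12 - 15) = 0.047355
L_4(9.2) = (9.2 - 3)/(15 - 3) × (9.2 - 6)/(15 - 6) × (9.2 - 9)/(15 - 9) × (9.2 - 12)/(15 - 12) = -0.005715

P(9.2) = (-10)×L_0(9.2) + (-9)×L_1(9.2) + 24×L_2(9.2) + 6×L_3(9.2) + 16×L_4(9.2)
P(9.2) = 24.378923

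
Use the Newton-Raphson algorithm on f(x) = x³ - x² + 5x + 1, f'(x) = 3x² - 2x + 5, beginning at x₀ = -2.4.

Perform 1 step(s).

f(x) = x³ - x² + 5x + 1
f'(x) = 3x² - 2x + 5
x₀ = -2.4

Newton-Raphson formula: x_{n+1} = x_n - f(x_n)/f'(x_n)

Iteration 1:
  f(-2.400000) = -30.584000
  f'(-2.400000) = 27.080000
  x_1 = -2.400000 - (-30.584000)/27.080000 = -1.270606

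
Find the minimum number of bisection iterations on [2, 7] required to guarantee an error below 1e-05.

We need (b-a)/2^n ≤ 1e-05
(7 - 2)/2^n ≤ 1e-05
5/2^n ≤ 1e-05
2^n ≥ 500000
n ≥ log₂(500000) = 18.93
n ≥ 19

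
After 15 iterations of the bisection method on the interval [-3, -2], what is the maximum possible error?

Bisection error bound: |error| ≤ (b-a)/2^n
|error| ≤ (-2 - (-3))/2^15 = 1/2^15
|error| ≤ 0.0000305176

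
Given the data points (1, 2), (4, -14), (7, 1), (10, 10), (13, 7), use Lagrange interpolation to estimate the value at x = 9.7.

Lagrange interpolation formula:
P(x) = Σ yᵢ × Lᵢ(x)
where Lᵢ(x) = Π_{j≠i} (x - xⱼ)/(xᵢ - xⱼ)

L_0(9.7) = (9.7 - 4)/(1 - 4) × (9.7 - 7)/(1 - 7) × (9.7 - 10)/(1 - 10) × (9.7 - 13)/(1 - 13) = 0.007838
L_1(9.7) = (9.7 - 1)/(4 - 1) × (9.7 - 7)/(4 - 7) × (9.7 - 10)/(4 - 10) × (9.7 - 13)/(4 - 13) = -0.047850
L_2(9.7) = (9.7 - 1)/(7 - 1) × (9.7 - 4)/(7 - 4) × (9.7 - 10)/(7 - 10) × (9.7 - 13)/(7 - 13) = 0.151525
L_3(9.7) = (9.7 - 1)/(10 - 1) × (9.7 - 4)/(10 - 4) × (9.7 - 7)/(10 - 7) × (9.7 - 13)/(10 - 13) = 0.909150
L_4(9.7) = (9.7 - 1)/(13 - 1) × (9.7 - 4)/(13 - 4) × (9.7 - 7)/(13 - 7) × (9.7 - 10)/(13 - 10) = -0.020663

P(9.7) = 2×L_0(9.7) + (-14)×L_1(9.7) + 1×L_2(9.7) + 10×L_3(9.7) + 7×L_4(9.7)
P(9.7) = 9.783962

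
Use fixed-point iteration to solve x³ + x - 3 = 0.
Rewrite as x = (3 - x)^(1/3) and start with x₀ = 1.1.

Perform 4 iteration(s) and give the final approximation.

Equation: x³ + x - 3 = 0
Fixed-point form: x = (3 - x)^(1/3)
x₀ = 1.1

x_1 = g(1.100000) = 1.238562
x_2 = g(1.238562) = 1.207691
x_3 = g(1.207691) = 1.214705
x_4 = g(1.214705) = 1.213119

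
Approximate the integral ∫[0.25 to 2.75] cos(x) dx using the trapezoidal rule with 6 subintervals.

f(x) = cos(x)
a = 0.25, b = 2.75, n = 6
h = (b - a)/n = 0.416667

Trapezoidal rule: (h/2)[f(x₀) + 2f(x₁) + 2f(x₂) + ... + f(xₙ)]

x_0 = 0.2500, f(x_0) = 0.968912, coefficient = 1
x_1 = 0.6667, f(x_1) = 0.785887, coefficient = 2
x_2 = 1.0833, f(x_2) = 0.468386, coefficient = 2
x_3 = 1.5000, f(x_3) = 0.070737, coefficient = 2
x_4 = 1.9167, f(x_4) = -0.339016, coefficient = 2
x_5 = 2.3333, f(x_5) = -0.690758, coefficient = 2
x_6 = 2.7500, f(x_6) = -0.924302, coefficient = 1

I ≈ (0.416667/2) × 0.635083 = 0.132309
Exact value: 0.134257
Error: 0.001948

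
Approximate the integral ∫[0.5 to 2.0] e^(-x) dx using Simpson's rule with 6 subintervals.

f(x) = e^(-x)
a = 0.5, b = 2.0, n = 6
h = (b - a)/n = 0.250000

Simpson's rule: (h/3)[f(x₀) + 4f(x₁) + 2f(x₂) + ... + f(xₙ)]

x_0 = 0.5000, f(x_0) = 0.606531, coefficient = 1
x_1 = 0.7500, f(x_1) = 0.472367, coefficient = 4
x_2 = 1.0000, f(x_2) = 0.367879, coefficient = 2
x_3 = 1.2500, f(x_3) = 0.286505, coefficient = 4
x_4 = 1.5000, f(x_4) = 0.223130, coefficient = 2
x_5 = 1.7500, f(x_5) = 0.173774, coefficient = 4
x_6 = 2.0000, f(x_6) = 0.135335, coefficient = 1

I ≈ (0.250000/3) × 5.654466 = 0.471206
Exact value: 0.471195
Error: 0.000010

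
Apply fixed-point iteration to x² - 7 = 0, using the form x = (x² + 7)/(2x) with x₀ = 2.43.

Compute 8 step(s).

Equation: x² - 7 = 0
Fixed-point form: x = (x² + 7)/(2x)
x₀ = 2.43

x_1 = g(2.430000) = 2.655329
x_2 = g(2.655329) = 2.645769
x_3 = g(2.645769) = 2.645751
x_4 = g(2.645751) = 2.645751
x_5 = g(2.645751) = 2.645751
x_6 = g(2.645751) = 2.645751
x_7 = g(2.645751) = 2.645751
x_8 = g(2.645751) = 2.645751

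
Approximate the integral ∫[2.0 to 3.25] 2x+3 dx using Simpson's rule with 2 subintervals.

f(x) = 2x+3
a = 2.0, b = 3.25, n = 2
h = (b - a)/n = 0.625000

Simpson's rule: (h/3)[f(x₀) + 4f(x₁) + 2f(x₂) + ... + f(xₙ)]

x_0 = 2.0000, f(x_0) = 7.000000, coefficient = 1
x_1 = 2.6250, f(x_1) = 8.250000, coefficient = 4
x_2 = 3.2500, f(x_2) = 9.500000, coefficient = 1

I ≈ (0.625000/3) × 49.500000 = 10.312500
Exact value: 10.312500
Error: 0.000000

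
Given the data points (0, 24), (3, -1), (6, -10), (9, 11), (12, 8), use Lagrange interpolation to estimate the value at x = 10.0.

Lagrange interpolation formula:
P(x) = Σ yᵢ × Lᵢ(x)
where Lᵢ(x) = Π_{j≠i} (x - xⱼ)/(xᵢ - xⱼ)

L_0(10.0) = (10.0 - 3)/(0 - 3) × (10.0 - 6)/(0 - 6) × (10.0 - 9)/(0 - 9) × (10.0 - 12)/(0 - 12) = -0.028807
L_1(10.0) = (10.0 - 0)/(3 - 0) × (10.0 - 6)/(3 - 6) × (10.0 - 9)/(3 - 9) × (10.0 - 12)/(3 - 12) = 0.164609
L_2(10.0) = (10.0 - 0)/(6 - 0) × (10.0 - 3)/(6 - 3) × (10.0 - 9)/(6 - 9) × (10.0 - 12)/(6 - 12) = -0.432099
L_3(10.0) = (10.0 - 0)/(9 - 0) × (10.0 - 3)/(9 - 3) × (10.0 - 6)/(9 - 6) × (10.0 - 12)/(9 - 12) = 1.152263
L_4(10.0) = (10.0 - 0)/(12 - 0) × (10.0 - 3)/(12 - 3) × (10.0 - 6)/(12 - 6) × (10.0 - 9)/(12 - 9) = 0.144033

P(10.0) = 24×L_0(10.0) + (-1)×L_1(10.0) + (-10)×L_2(10.0) + 11×L_3(10.0) + 8×L_4(10.0)
P(10.0) = 17.292181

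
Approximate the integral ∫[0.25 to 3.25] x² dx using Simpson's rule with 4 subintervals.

f(x) = x²
a = 0.25, b = 3.25, n = 4
h = (b - a)/n = 0.750000

Simpson's rule: (h/3)[f(x₀) + 4f(x₁) + 2f(x₂) + ... + f(xₙ)]

x_0 = 0.2500, f(x_0) = 0.062500, coefficient = 1
x_1 = 1.0000, f(x_1) = 1.000000, coefficient = 4
x_2 = 1.7500, f(x_2) = 3.062500, coefficient = 2
x_3 = 2.5000, f(x_3) = 6.250000, coefficient = 4
x_4 = 3.2500, f(x_4) = 10.562500, coefficient = 1

I ≈ (0.750000/3) × 45.750000 = 11.437500
Exact value: 11.437500
Error: 0.000000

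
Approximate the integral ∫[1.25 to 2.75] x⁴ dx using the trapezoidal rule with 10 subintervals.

f(x) = x⁴
a = 1.25, b = 2.75, n = 10
h = (b - a)/n = 0.150000

Trapezoidal rule: (h/2)[f(x₀) + 2f(x₁) + 2f(x₂) + ... + f(xₙ)]

x_0 = 1.2500, f(x_0) = 2.441406, coefficient = 1
x_1 = 1.4000, f(x_1) = 3.841600, coefficient = 2
x_2 = 1.5500, f(x_2) = 5.772006, coefficient = 2
x_3 = 1.7000, f(x_3) = 8.352100, coefficient = 2
x_4 = 1.8500, f(x_4) = 11.713506, coefficient = 2
x_5 = 2.0000, f(x_5) = 16.000000, coefficient = 2
x_6 = 2.1500, f(x_6) = 21.367506, coefficient = 2
x_7 = 2.3000, f(x_7) = 27.984100, coefficient = 2
x_8 = 2.4500, f(x_8) = 36.030006, coefficient = 2
x_9 = 2.6000, f(x_9) = 45.697600, coefficient = 2
x_10 = 2.7500, f(x_10) = 57.191406, coefficient = 1

I ≈ (0.150000/2) × 413.149662 = 30.986225
Exact value: 30.844922
Error: 0.141303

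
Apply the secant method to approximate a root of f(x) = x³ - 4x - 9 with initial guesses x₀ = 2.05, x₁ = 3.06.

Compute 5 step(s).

f(x) = x³ - 4x - 9
x₀ = 2.05, x₁ = 3.06

Secant formula: x_{n+1} = x_n - f(x_n)(x_n - x_{n-1})/(f(x_n) - f(x_{n-1}))

Iteration 1:
  f(2.050000) = -8.584875
  f(3.060000) = 7.412616
  x_2 = 3.060000 - 7.412616×(3.060000 - 2.050000)/(7.412616 - (-8.584875))
       = 2.592005
Iteration 2:
  f(3.060000) = 7.412616
  f(2.592005) = -1.953657
  x_3 = 2.592005 - (-1.953657)×(2.592005 - 3.060000)/(-1.953657 - 7.412616)
       = 2.689622
Iteration 3:
  f(2.592005) = -1.953657
  f(2.689622) = -0.301591
  x_4 = 2.689622 - (-0.301591)×(2.689622 - 2.592005)/(-0.301591 - (-1.953657))
       = 2.707442
Iteration 4:
  f(2.689622) = -0.301591
  f(2.707442) = 0.016434
  x_5 = 2.707442 - 0.016434×(2.707442 - 2.689622)/(0.016434 - (-0.301591))
       = 2.706521
Iteration 5:
  f(2.707442) = 0.016434
  f(2.706521) = -0.000126
  x_6 = 2.706521 - (-0.000126)×(2.706521 - 2.707442)/(-0.000126 - 0.016434)
       = 2.706528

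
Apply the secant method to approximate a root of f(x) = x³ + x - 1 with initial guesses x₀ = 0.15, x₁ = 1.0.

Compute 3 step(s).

f(x) = x³ + x - 1
x₀ = 0.15, x₁ = 1.0

Secant formula: x_{n+1} = x_n - f(x_n)(x_n - x_{n-1})/(f(x_n) - f(x_{n-1}))

Iteration 1:
  f(0.150000) = -0.846625
  f(1.000000) = 1.000000
  x_2 = 1.000000 - 1.000000×(1.000000 - 0.150000)/(1.000000 - (-0.846625))
       = 0.539701
Iteration 2:
  f(1.000000) = 1.000000
  f(0.539701) = -0.303097
  x_3 = 0.539701 - (-0.303097)×(0.539701 - 1.000000)/(-0.303097 - 1.000000)
       = 0.646765
Iteration 3:
  f(0.539701) = -0.303097
  f(0.646765) = -0.082690
  x_4 = 0.646765 - (-0.082690)×(0.646765 - 0.539701)/(-0.082690 - (-0.303097))
       = 0.686932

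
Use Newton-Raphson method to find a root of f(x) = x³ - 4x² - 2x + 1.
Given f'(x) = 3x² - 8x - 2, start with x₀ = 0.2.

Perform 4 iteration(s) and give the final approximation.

f(x) = x³ - 4x² - 2x + 1
f'(x) = 3x² - 8x - 2
x₀ = 0.2

Newton-Raphson formula: x_{n+1} = x_n - f(x_n)/f'(x_n)

Iteration 1:
  f(0.200000) = 0.448000
  f'(0.200000) = -3.480000
  x_1 = 0.200000 - 0.448000/(-3.480000) = 0.328736
Iteration 2:
  f(0.328736) = -0.054214
  f'(0.328736) = -4.305684
  x_2 = 0.328736 - (-0.054214)/(-4.305684) = 0.316144
Iteration 3:
  f(0.316144) = -0.000480
  f'(0.316144) = -4.229313
  x_3 = 0.316144 - (-0.000480)/(-4.229313) = 0.316031
Iteration 4:
  f(0.316031) = 0.000000
  f'(0.316031) = -4.228620
  x_4 = 0.316031 - 0.000000/(-4.228620) = 0.316031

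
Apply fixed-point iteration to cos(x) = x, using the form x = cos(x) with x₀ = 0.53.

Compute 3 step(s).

Equation: cos(x) = x
Fixed-point form: x = cos(x)
x₀ = 0.53

x_1 = g(0.530000) = 0.862807
x_2 = g(0.862807) = 0.650308
x_3 = g(0.650308) = 0.795898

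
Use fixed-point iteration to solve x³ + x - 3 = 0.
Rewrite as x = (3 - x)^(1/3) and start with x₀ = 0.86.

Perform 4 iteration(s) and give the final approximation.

Equation: x³ + x - 3 = 0
Fixed-point form: x = (3 - x)^(1/3)
x₀ = 0.86

x_1 = g(0.860000) = 1.288659
x_2 = g(1.288659) = 1.196131
x_3 = g(1.196131) = 1.217311
x_4 = g(1.217311) = 1.212528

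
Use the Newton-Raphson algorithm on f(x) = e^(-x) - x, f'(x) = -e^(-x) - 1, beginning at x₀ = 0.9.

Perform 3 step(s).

f(x) = e^(-x) - x
f'(x) = -e^(-x) - 1
x₀ = 0.9

Newton-Raphson formula: x_{n+1} = x_n - f(x_n)/f'(x_n)

Iteration 1:
  f(0.900000) = -0.493430
  f'(0.900000) = -1.406570
  x_1 = 0.900000 - (-0.493430)/(-1.406570) = 0.549196
Iteration 2:
  f(0.549196) = 0.028218
  f'(0.549196) = -1.577414
  x_2 = 0.549196 - 0.028218/(-1.577414) = 0.567085
Iteration 3:
  f(0.567085) = 0.000092
  f'(0.567085) = -1.567177
  x_3 = 0.567085 - 0.000092/(-1.567177) = 0.567143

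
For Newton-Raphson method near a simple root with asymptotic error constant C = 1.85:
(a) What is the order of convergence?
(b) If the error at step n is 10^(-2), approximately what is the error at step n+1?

(a) Newton-Raphson has quadratic (order 2) convergence near simple roots.
    This means |e_{n+1}| ≈ C|e_n|².

(b) With |e_n| = 10^(-2) and C = 1.85:
    |e_{n+1}| ≈ 1.85 × (10^(-2))² = 1.85 × 10^(-4)

(a) 2 (quadratic); (b) |e_{n+1}| ≈ 1.850e-04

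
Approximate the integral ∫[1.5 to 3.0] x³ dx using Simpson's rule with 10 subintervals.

f(x) = x³
a = 1.5, b = 3.0, n = 10
h = (b - a)/n = 0.150000

Simpson's rule: (h/3)[f(x₀) + 4f(x₁) + 2f(x₂) + ... + f(xₙ)]

x_0 = 1.5000, f(x_0) = 3.375000, coefficient = 1
x_1 = 1.6500, f(x_1) = 4.492125, coefficient = 4
x_2 = 1.8000, f(x_2) = 5.832000, coefficient = 2
x_3 = 1.9500, f(x_3) = 7.414875, coefficient = 4
x_4 = 2.1000, f(x_4) = 9.261000, coefficient = 2
x_5 = 2.2500, f(x_5) = 11.390625, coefficient = 4
x_6 = 2.4000, f(x_6) = 13.824000, coefficient = 2
x_7 = 2.5500, f(x_7) = 16.581375, coefficient = 4
x_8 = 2.7000, f(x_8) = 19.683000, coefficient = 2
x_9 = 2.8500, f(x_9) = 23.149125, coefficient = 4
x_10 = 3.0000, f(x_10) = 27.000000, coefficient = 1

I ≈ (0.150000/3) × 379.687500 = 18.984375
Exact value: 18.984375
Error: 0.000000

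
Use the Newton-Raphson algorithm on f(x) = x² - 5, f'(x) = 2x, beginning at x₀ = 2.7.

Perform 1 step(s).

f(x) = x² - 5
f'(x) = 2x
x₀ = 2.7

Newton-Raphson formula: x_{n+1} = x_n - f(x_n)/f'(x_n)

Iteration 1:
  f(2.700000) = 2.290000
  f'(2.700000) = 5.400000
  x_1 = 2.700000 - 2.290000/5.400000 = 2.275926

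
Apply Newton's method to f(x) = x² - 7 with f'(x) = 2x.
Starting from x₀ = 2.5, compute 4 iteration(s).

f(x) = x² - 7
f'(x) = 2x
x₀ = 2.5

Newton-Raphson formula: x_{n+1} = x_n - f(x_n)/f'(x_n)

Iteration 1:
  f(2.500000) = -0.750000
  f'(2.500000) = 5.000000
  x_1 = 2.500000 - (-0.750000)/5.000000 = 2.650000
Iteration 2:
  f(2.650000) = 0.022500
  f'(2.650000) = 5.300000
  x_2 = 2.650000 - 0.022500/5.300000 = 2.645755
Iteration 3:
  f(2.645755) = 0.000018
  f'(2.645755) = 5.291509
  x_3 = 2.645755 - 0.000018/5.291509 = 2.645751
Iteration 4:
  f(2.645751) = 0.000000
  f'(2.645751) = 5.291503
  x_4 = 2.645751 - 0.000000/5.291503 = 2.645751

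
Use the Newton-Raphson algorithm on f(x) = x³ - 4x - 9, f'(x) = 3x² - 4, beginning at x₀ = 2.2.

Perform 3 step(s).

f(x) = x³ - 4x - 9
f'(x) = 3x² - 4
x₀ = 2.2

Newton-Raphson formula: x_{n+1} = x_n - f(x_n)/f'(x_n)

Iteration 1:
  f(2.200000) = -7.152000
  f'(2.200000) = 10.520000
  x_1 = 2.200000 - (-7.152000)/10.520000 = 2.879848
Iteration 2:
  f(2.879848) = 3.364696
  f'(2.879848) = 20.880572
  x_2 = 2.879848 - 3.364696/20.880572 = 2.718708
Iteration 3:
  f(2.718708) = 0.220151
  f'(2.718708) = 18.174118
  x_3 = 2.718708 - 0.220151/18.174118 = 2.706594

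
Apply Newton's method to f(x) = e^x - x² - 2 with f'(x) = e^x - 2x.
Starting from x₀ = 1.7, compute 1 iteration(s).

f(x) = e^x - x² - 2
f'(x) = e^x - 2x
x₀ = 1.7

Newton-Raphson formula: x_{n+1} = x_n - f(x_n)/f'(x_n)

Iteration 1:
  f(1.700000) = 0.583947
  f'(1.700000) = 2.073947
  x_1 = 1.700000 - 0.583947/2.073947 = 1.418437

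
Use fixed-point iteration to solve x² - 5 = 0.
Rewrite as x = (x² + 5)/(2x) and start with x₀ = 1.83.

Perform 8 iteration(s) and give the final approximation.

Equation: x² - 5 = 0
Fixed-point form: x = (x² + 5)/(2x)
x₀ = 1.83

x_1 = g(1.830000) = 2.281120
x_2 = g(2.281120) = 2.236513
x_3 = g(2.236513) = 2.236068
x_4 = g(2.236068) = 2.236068
x_5 = g(2.236068) = 2.236068
x_6 = g(2.236068) = 2.236068
x_7 = g(2.236068) = 2.236068
x_8 = g(2.236068) = 2.236068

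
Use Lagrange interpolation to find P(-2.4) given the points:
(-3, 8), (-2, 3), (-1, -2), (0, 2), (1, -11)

Lagrange interpolation formula:
P(x) = Σ yᵢ × Lᵢ(x)
where Lᵢ(x) = Π_{j≠i} (x - xⱼ)/(xᵢ - xⱼ)

L_0(-2.4) = (-2.4 - (-2))/(-3 - (-2)) × (-2.4 - (-1))/(-3 - (-1)) × (-2.4 - 0)/(-3 - 0) × (-2.4 - 1)/(-3 - 1) = 0.190400
L_1(-2.4) = (-2.4 - (-3))/(-2 - (-3)) × (-2.4 - (-1))/(-2 - (-1)) × (-2.4 - 0)/(-2 - 0) × (-2.4 - 1)/(-2 - 1) = 1.142400
L_2(-2.4) = (-2.4 - (-3))/(-1 - (-3)) × (-2.4 - (-2))/(-1 - (-2)) × (-2.4 - 0)/(-1 - 0) × (-2.4 - 1)/(-1 - 1) = -0.489600
L_3(-2.4) = (-2.4 - (-3))/(0 - (-3)) × (-2.4 - (-2))/(0 - (-2)) × (-2.4 - (-1))/(0 - (-1)) × (-2.4 - 1)/(0 - 1) = 0.190400
L_4(-2.4) = (-2.4 - (-3))/(1 - (-3)) × (-2.4 - (-2))/(1 - (-2)) × (-2.4 - (-1))/(1 - (-1)) × (-2.4 - 0)/(1 - 0) = -0.033600

P(-2.4) = 8×L_0(-2.4) + 3×L_1(-2.4) + (-2)×L_2(-2.4) + 2×L_3(-2.4) + (-11)×L_4(-2.4)
P(-2.4) = 6.680000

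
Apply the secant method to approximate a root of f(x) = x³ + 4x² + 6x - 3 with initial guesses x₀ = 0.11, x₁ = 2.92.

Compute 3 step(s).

f(x) = x³ + 4x² + 6x - 3
x₀ = 0.11, x₁ = 2.92

Secant formula: x_{n+1} = x_n - f(x_n)(x_n - x_{n-1})/(f(x_n) - f(x_{n-1}))

Iteration 1:
  f(0.110000) = -2.290269
  f(2.920000) = 73.522688
  x_2 = 2.920000 - 73.522688×(2.920000 - 0.110000)/(73.522688 - (-2.290269))
       = 0.194889
Iteration 2:
  f(2.920000) = 73.522688
  f(0.194889) = -1.671340
  x_3 = 0.194889 - (-1.671340)×(0.194889 - 2.920000)/(-1.671340 - 73.522688)
       = 0.255460
Iteration 3:
  f(0.194889) = -1.671340
  f(0.255460) = -1.189532
  x_4 = 0.255460 - (-1.189532)×(0.255460 - 0.194889)/(-1.189532 - (-1.671340))
       = 0.405003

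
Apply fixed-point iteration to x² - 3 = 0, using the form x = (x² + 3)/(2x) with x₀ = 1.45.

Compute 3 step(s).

Equation: x² - 3 = 0
Fixed-point form: x = (x² + 3)/(2x)
x₀ = 1.45

x_1 = g(1.450000) = 1.759483
x_2 = g(1.759483) = 1.732265
x_3 = g(1.732265) = 1.732051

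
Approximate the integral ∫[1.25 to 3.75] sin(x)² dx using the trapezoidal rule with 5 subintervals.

f(x) = sin(x)²
a = 1.25, b = 3.75, n = 5
h = (b - a)/n = 0.500000

Trapezoidal rule: (h/2)[f(x₀) + 2f(x₁) + 2f(x₂) + ... + f(xₙ)]

x_0 = 1.2500, f(x_0) = 0.900572, coefficient = 1
x_1 = 1.7500, f(x_1) = 0.968228, coefficient = 2
x_2 = 2.2500, f(x_2) = 0.605398, coefficient = 2
x_3 = 2.7500, f(x_3) = 0.145665, coefficient = 2
x_4 = 3.2500, f(x_4) = 0.011706, coefficient = 2
x_5 = 3.7500, f(x_5) = 0.326682, coefficient = 1

I ≈ (0.500000/2) × 4.689249 = 1.172312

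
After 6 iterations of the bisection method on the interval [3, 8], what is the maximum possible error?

Bisection error bound: |error| ≤ (b-a)/2^n
|error| ≤ (8 - 3)/2^6 = 5/2^6
|error| ≤ 0.0781250000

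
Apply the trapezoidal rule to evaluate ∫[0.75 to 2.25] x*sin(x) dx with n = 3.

f(x) = x*sin(x)
a = 0.75, b = 2.25, n = 3
h = (b - a)/n = 0.500000

Trapezoidal rule: (h/2)[f(x₀) + 2f(x₁) + 2f(x₂) + ... + f(xₙ)]

x_0 = 0.7500, f(x_0) = 0.511229, coefficient = 1
x_1 = 1.2500, f(x_1) = 1.186231, coefficient = 2
x_2 = 1.7500, f(x_2) = 1.721975, coefficient = 2
x_3 = 2.2500, f(x_3) = 1.750665, coefficient = 1

I ≈ (0.500000/2) × 8.078306 = 2.019577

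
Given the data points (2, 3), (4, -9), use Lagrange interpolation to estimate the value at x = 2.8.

Lagrange interpolation formula:
P(x) = Σ yᵢ × Lᵢ(x)
where Lᵢ(x) = Π_{j≠i} (x - xⱼ)/(xᵢ - xⱼ)

L_0(2.8) = (2.8 - 4)/(2 - 4) = 0.600000
L_1(2.8) = (2.8 - 2)/(4 - 2) = 0.400000

P(2.8) = 3×L_0(2.8) + (-9)×L_1(2.8)
P(2.8) = -1.800000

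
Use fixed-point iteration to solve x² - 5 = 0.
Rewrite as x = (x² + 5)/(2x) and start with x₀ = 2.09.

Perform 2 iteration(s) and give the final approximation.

Equation: x² - 5 = 0
Fixed-point form: x = (x² + 5)/(2x)
x₀ = 2.09

x_1 = g(2.090000) = 2.241172
x_2 = g(2.241172) = 2.236074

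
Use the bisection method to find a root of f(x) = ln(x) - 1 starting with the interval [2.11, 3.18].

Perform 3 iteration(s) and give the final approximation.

f(x) = ln(x) - 1
Initial interval: [2.11, 3.18]

Iteration 1:
  c_1 = (2.110000 + 3.180000)/2 = 2.645000
  f(c_1) = f(2.645000) = -0.027329
  f(a) × f(c) ≥ 0, new interval: [2.645000, 3.180000]
Iteration 2:
  c_2 = (2.645000 + 3.180000)/2 = 2.912500
  f(c_2) = f(2.912500) = 0.069012
  f(a) × f(c) < 0, new interval: [2.645000, 2.912500]
Iteration 3:
  c_3 = (2.645000 + 2.912500)/2 = 2.778750
  f(c_3) = f(2.778750) = 0.022001
  f(a) × f(c) < 0, new interval: [2.645000, 2.778750]

After 3 iteration(s), the approximation is c_3 = 2.778750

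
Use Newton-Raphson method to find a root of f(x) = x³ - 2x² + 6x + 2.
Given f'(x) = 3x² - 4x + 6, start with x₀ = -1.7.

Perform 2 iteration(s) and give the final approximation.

f(x) = x³ - 2x² + 6x + 2
f'(x) = 3x² - 4x + 6
x₀ = -1.7

Newton-Raphson formula: x_{n+1} = x_n - f(x_n)/f'(x_n)

Iteration 1:
  f(-1.700000) = -18.893000
  f'(-1.700000) = 21.470000
  x_1 = -1.700000 - (-18.893000)/21.470000 = -0.820028
Iteration 2:
  f(-0.820028) = -4.816484
  f'(-0.820028) = 11.297449
  x_2 = -0.820028 - (-4.816484)/11.297449 = -0.393694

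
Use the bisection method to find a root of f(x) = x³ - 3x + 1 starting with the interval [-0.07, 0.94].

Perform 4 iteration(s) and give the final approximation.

f(x) = x³ - 3x + 1
Initial interval: [-0.07, 0.94]

Iteration 1:
  c_1 = (-0.070000 + 0.940000)/2 = 0.435000
  f(c_1) = f(0.435000) = -0.222687
  f(a) × f(c) < 0, new interval: [-0.070000, 0.435000]
Iteration 2:
  c_2 = (-0.070000 + 0.435000)/2 = 0.182500
  f(c_2) = f(0.182500) = 0.458578
  f(a) × f(c) ≥ 0, new interval: [0.182500, 0.435000]
Iteration 3:
  c_3 = (0.182500 + 0.435000)/2 = 0.308750
  f(c_3) = f(0.308750) = 0.103182
  f(a) × f(c) ≥ 0, new interval: [0.308750, 0.435000]
Iteration 4:
  c_4 = (0.308750 + 0.435000)/2 = 0.371875
  f(c_4) = f(0.371875) = -0.064198
  f(a) × f(c) < 0, new interval: [0.308750, 0.371875]

After 4 iteration(s), the approximation is c_4 = 0.371875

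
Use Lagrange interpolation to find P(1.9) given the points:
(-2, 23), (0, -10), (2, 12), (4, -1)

Lagrange interpolation formula:
P(x) = Σ yᵢ × Lᵢ(x)
where Lᵢ(x) = Π_{j≠i} (x - xⱼ)/(xᵢ - xⱼ)

L_0(1.9) = (1.9 - 0)/(-2 - 0) × (1.9 - 2)/(-2 - 2) × (1.9 - 4)/(-2 - 4) = -0.008313
L_1(1.9) = (1.9 - (-2))/(0 - (-2)) × (1.9 - 2)/(0 - 2) × (1.9 - 4)/(0 - 4) = 0.051188
L_2(1.9) = (1.9 - (-2))/(2 - (-2)) × (1.9 - 0)/(2 - 0) × (1.9 - 4)/(2 - 4) = 0.972562
L_3(1.9) = (1.9 - (-2))/(4 - (-2)) × (1.9 - 0)/(4 - 0) × (1.9 - 2)/(4 - 2) = -0.015438

P(1.9) = 23×L_0(1.9) + (-10)×L_1(1.9) + 12×L_2(1.9) + (-1)×L_3(1.9)
P(1.9) = 10.983125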